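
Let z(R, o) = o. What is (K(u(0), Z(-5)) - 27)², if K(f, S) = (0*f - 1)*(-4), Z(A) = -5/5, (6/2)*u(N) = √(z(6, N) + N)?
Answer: 529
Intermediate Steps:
u(N) = √2*√N/3 (u(N) = √(N + N)/3 = √(2*N)/3 = (√2*√N)/3 = √2*√N/3)
Z(A) = -1 (Z(A) = -5*⅕ = -1)
K(f, S) = 4 (K(f, S) = (0 - 1)*(-4) = -1*(-4) = 4)
(K(u(0), Z(-5)) - 27)² = (4 - 27)² = (-23)² = 529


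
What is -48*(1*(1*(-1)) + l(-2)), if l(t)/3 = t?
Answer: 336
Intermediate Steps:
l(t) = 3*t
-48*(1*(1*(-1)) + l(-2)) = -48*(1*(1*(-1)) + 3*(-2)) = -48*(1*(-1) - 6) = -48*(-1 - 6) = -48*(-7) = 336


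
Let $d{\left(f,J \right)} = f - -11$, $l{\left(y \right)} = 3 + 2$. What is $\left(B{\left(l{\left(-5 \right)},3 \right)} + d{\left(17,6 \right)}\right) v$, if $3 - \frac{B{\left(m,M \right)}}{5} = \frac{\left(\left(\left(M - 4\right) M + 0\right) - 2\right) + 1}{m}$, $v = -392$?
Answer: $-18424$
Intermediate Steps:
$l{\left(y \right)} = 5$
$d{\left(f,J \right)} = 11 + f$ ($d{\left(f,J \right)} = f + 11 = 11 + f$)
$B{\left(m,M \right)} = 15 - \frac{5 \left(-1 + M \left(-4 + M\right)\right)}{m}$ ($B{\left(m,M \right)} = 15 - 5 \frac{\left(\left(\left(M - 4\right) M + 0\right) - 2\right) + 1}{m} = 15 - 5 \frac{\left(\left(\left(-4 + M\right) M + 0\right) - 2\right) + 1}{m} = 15 - 5 \frac{\left(\left(M \left(-4 + M\right) + 0\right) - 2\right) + 1}{m} = 15 - 5 \frac{\left(M \left(-4 + M\right) - 2\right) + 1}{m} = 15 - 5 \frac{\left(-2 + M \left(-4 + M\right)\right) + 1}{m} = 15 - 5 \frac{-1 + M \left(-4 + M\right)}{m} = 15 - \frac{5 \left(-1 + M \left(-4 + M\right)\right)}{m}$)
$\left(B{\left(l{\left(-5 \right)},3 \right)} + d{\left(17,6 \right)}\right) v = \left(\frac{5 \left(1 - 3^{2} + 3 \cdot 5 + 4 \cdot 3\right)}{5} + \left(11 + 17\right)\right) \left(-392\right) = \left(5 \cdot \frac{1}{5} \left(1 - 9 + 15 + 12\right) + 28\right) \left(-392\right) = \left(5 \cdot \frac{1}{5} \cdot 19 + 28\right) \left(-392\right) = \left(19 + 28\right) \left(-392\right) = 47 \left(-392\right) = -18424$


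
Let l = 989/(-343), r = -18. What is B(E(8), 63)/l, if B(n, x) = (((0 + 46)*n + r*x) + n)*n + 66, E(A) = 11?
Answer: 2305303/989 ≈ 2330.9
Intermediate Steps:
l = -989/343 (l = 989*(-1/343) = -989/343 ≈ -2.8834)
B(n, x) = 66 + n*(-18*x + 47*n) (B(n, x) = (((0 + 46)*n - 18*x) + n)*n + 66 = ((46*n - 18*x) + n)*n + 66 = ((-18*x + 46*n) + n)*n + 66 = (-18*x + 47*n)*n + 66 = n*(-18*x + 47*n) + 66 = 66 + n*(-18*x + 47*n))
B(E(8), 63)/l = (66 + 47*11**2 - 18*11*63)/(-989/343) = (66 + 47*121 - 12474)*(-343/989) = (66 + 5687 - 12474)*(-343/989) = -6721*(-343/989) = 2305303/989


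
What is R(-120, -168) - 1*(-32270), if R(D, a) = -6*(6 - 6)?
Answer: 32270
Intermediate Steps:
R(D, a) = 0 (R(D, a) = -6*0 = 0)
R(-120, -168) - 1*(-32270) = 0 - 1*(-32270) = 0 + 32270 = 32270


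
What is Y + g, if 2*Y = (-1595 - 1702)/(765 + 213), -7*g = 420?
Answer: -40219/652 ≈ -61.686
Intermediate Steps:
g = -60 (g = -⅐*420 = -60)
Y = -1099/652 (Y = ((-1595 - 1702)/(765 + 213))/2 = (-3297/978)/2 = (-3297*1/978)/2 = (½)*(-1099/326) = -1099/652 ≈ -1.6856)
Y + g = -1099/652 - 60 = -40219/652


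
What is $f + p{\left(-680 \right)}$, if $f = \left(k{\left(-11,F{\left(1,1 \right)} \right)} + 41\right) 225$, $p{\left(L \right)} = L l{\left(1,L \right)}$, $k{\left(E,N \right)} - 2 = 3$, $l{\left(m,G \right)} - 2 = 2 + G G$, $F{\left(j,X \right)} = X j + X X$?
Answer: $-314424370$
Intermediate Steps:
$F{\left(j,X \right)} = X^{2} + X j$ ($F{\left(j,X \right)} = X j + X^{2} = X^{2} + X j$)
$l{\left(m,G \right)} = 4 + G^{2}$ ($l{\left(m,G \right)} = 2 + \left(2 + G G\right) = 2 + \left(2 + G^{2}\right) = 4 + G^{2}$)
$k{\left(E,N \right)} = 5$ ($k{\left(E,N \right)} = 2 + 3 = 5$)
$p{\left(L \right)} = L \left(4 + L^{2}\right)$
$f = 10350$ ($f = \left(5 + 41\right) 225 = 46 \cdot 225 = 10350$)
$f + p{\left(-680 \right)} = 10350 - 680 \left(4 + \left(-680\right)^{2}\right) = 10350 - 680 \left(4 + 462400\right) = 10350 - 314434720 = -314424370$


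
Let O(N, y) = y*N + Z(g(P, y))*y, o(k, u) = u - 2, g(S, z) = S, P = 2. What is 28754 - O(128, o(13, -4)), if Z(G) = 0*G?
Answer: 29522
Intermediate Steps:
Z(G) = 0
o(k, u) = -2 + u
O(N, y) = N*y (O(N, y) = y*N + 0*y = N*y + 0 = N*y)
28754 - O(128, o(13, -4)) = 28754 - 128*(-2 - 4) = 28754 - 128*(-6) = 28754 - 1*(-768) = 28754 + 768 = 29522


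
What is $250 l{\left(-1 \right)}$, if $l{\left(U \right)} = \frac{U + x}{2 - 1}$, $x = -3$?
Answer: $-1000$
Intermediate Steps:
$l{\left(U \right)} = -3 + U$ ($l{\left(U \right)} = \frac{U - 3}{2 - 1} = \frac{-3 + U}{1} = \left(-3 + U\right) 1 = -3 + U$)
$250 l{\left(-1 \right)} = 250 \left(-3 - 1\right) = 250 \left(-4\right) = -1000$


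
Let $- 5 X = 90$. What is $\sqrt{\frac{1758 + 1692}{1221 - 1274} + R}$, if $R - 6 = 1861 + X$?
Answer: $\frac{\sqrt{5010991}}{53} \approx 42.236$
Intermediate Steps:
$X = -18$ ($X = \left(- \frac{1}{5}\right) 90 = -18$)
$R = 1849$ ($R = 6 + \left(1861 - 18\right) = 6 + 1843 = 1849$)
$\sqrt{\frac{1758 + 1692}{1221 - 1274} + R} = \sqrt{\frac{1758 + 1692}{1221 - 1274} + 1849} = \sqrt{\frac{3450}{-53} + 1849} = \sqrt{3450 \left(- \frac{1}{53}\right) + 1849} = \sqrt{- \frac{3450}{53} + 1849} = \sqrt{\frac{94547}{53}} = \frac{\sqrt{5010991}}{53}$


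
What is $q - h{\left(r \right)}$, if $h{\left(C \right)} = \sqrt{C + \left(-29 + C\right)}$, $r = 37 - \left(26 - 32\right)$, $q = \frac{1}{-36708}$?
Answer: $- \frac{1}{36708} - \sqrt{57} \approx -7.5499$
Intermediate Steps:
$q = - \frac{1}{36708} \approx -2.7242 \cdot 10^{-5}$
$r = 43$ ($r = 37 - \left(26 - 32\right) = 37 - -6 = 37 + 6 = 43$)
$h{\left(C \right)} = \sqrt{-29 + 2 C}$
$q - h{\left(r \right)} = - \frac{1}{36708} - \sqrt{-29 + 2 \cdot 43} = - \frac{1}{36708} - \sqrt{-29 + 86} = - \frac{1}{36708} - \sqrt{57}$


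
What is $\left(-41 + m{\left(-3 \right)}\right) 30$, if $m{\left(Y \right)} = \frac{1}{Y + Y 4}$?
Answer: $-1232$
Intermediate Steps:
$m{\left(Y \right)} = \frac{1}{5 Y}$ ($m{\left(Y \right)} = \frac{1}{Y + 4 Y} = \frac{1}{5 Y}$)
$\left(-41 + m{\left(-3 \right)}\right) 30 = \left(-41 + \frac{1}{5 \left(-3\right)}\right) 30 = \left(-41 + \frac{1}{5} \left(- \frac{1}{3}\right)\right) 30 = \left(-41 - \frac{1}{15}\right) 30 = \left(- \frac{616}{15}\right) 30 = -1232$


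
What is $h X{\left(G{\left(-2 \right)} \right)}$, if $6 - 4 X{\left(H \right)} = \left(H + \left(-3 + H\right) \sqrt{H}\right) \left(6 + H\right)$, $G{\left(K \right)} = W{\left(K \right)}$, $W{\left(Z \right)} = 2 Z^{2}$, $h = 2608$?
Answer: $-69112 - 91280 \sqrt{2} \approx -1.982 \cdot 10^{5}$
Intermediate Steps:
$G{\left(K \right)} = 2 K^{2}$
$X{\left(H \right)} = \frac{3}{2} - \frac{\left(6 + H\right) \left(H + \sqrt{H} \left(-3 + H\right)\right)}{4}$ ($X{\left(H \right)} = \frac{3}{2} - \frac{\left(H + \left(-3 + H\right) \sqrt{H}\right) \left(6 + H\right)}{4} = \frac{3}{2} - \frac{\left(H + \sqrt{H} \left(-3 + H\right)\right) \left(6 + H\right)}{4} = \frac{3}{2} - \frac{\left(6 + H\right) \left(H + \sqrt{H} \left(-3 + H\right)\right)}{4}$)
$h X{\left(G{\left(-2 \right)} \right)} = 2608 \left(\frac{3}{2} - \frac{3 \cdot 2 \left(-2\right)^{2}}{2} - \frac{3 \left(2 \left(-2\right)^{2}\right)^{\frac{3}{2}}}{4} - \frac{\left(2 \left(-2\right)^{2}\right)^{2}}{4} - \frac{\left(2 \left(-2\right)^{2}\right)^{\frac{5}{2}}}{4} + \frac{9 \sqrt{2 \left(-2\right)^{2}}}{2}\right) = 2608 \left(\frac{3}{2} - \frac{3 \cdot 2 \cdot 4}{2} - \frac{3 \left(2 \cdot 4\right)^{\frac{3}{2}}}{4} - \frac{\left(2 \cdot 4\right)^{2}}{4} - \frac{\left(2 \cdot 4\right)^{\frac{5}{2}}}{4} + \frac{9 \sqrt{2 \cdot 4}}{2}\right) = 2608 \left(\frac{3}{2} - 12 - \frac{3 \cdot 8^{\frac{3}{2}}}{4} - \frac{8^{2}}{4} - \frac{8^{\frac{5}{2}}}{4} + \frac{9 \sqrt{8}}{2}\right) = 2608 \left(\frac{3}{2} - 12 - \frac{3 \cdot 16 \sqrt{2}}{4} - 16 - \frac{128 \sqrt{2}}{4} + \frac{9 \cdot 2 \sqrt{2}}{2}\right) = 2608 \left(\frac{3}{2} - 12 - 12 \sqrt{2} - 16 - 32 \sqrt{2} + 9 \sqrt{2}\right) = 2608 \left(- \frac{53}{2} - 35 \sqrt{2}\right) = -69112 - 91280 \sqrt{2}$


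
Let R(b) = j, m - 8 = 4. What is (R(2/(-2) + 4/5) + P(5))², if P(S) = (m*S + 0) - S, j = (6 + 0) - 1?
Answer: 3600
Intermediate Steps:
m = 12 (m = 8 + 4 = 12)
j = 5 (j = 6 - 1 = 5)
R(b) = 5
P(S) = 11*S (P(S) = (12*S + 0) - S = 12*S - S = 11*S)
(R(2/(-2) + 4/5) + P(5))² = (5 + 11*5)² = (5 + 55)² = 60² = 3600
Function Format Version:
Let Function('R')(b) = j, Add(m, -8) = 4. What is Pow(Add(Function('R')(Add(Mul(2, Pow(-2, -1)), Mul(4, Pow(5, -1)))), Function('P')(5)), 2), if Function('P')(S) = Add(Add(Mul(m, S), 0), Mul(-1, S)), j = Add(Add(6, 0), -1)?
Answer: 3600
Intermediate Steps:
m = 12 (m = Add(8, 4) = 12)
j = 5 (j = Add(6, -1) = 5)
Function('R')(b) = 5
Function('P')(S) = Mul(11, S) (Function('P')(S) = Add(Add(Mul(12, S), 0), Mul(-1, S)) = Add(Mul(12, S), Mul(-1, S)) = Mul(11, S))
Pow(Add(Function('R')(Add(Mul(2, Pow(-2, -1)), Mul(4, Pow(5, -1)))), Function('P')(5)), 2) = Pow(Add(5, Mul(11, 5)), 2) = Pow(Add(5, 55), 2) = Pow(60, 2) = 3600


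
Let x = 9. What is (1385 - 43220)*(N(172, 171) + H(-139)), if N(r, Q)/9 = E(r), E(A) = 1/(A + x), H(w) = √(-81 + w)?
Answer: -376515/181 - 83670*I*√55 ≈ -2080.2 - 6.2051e+5*I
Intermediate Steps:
E(A) = 1/(9 + A) (E(A) = 1/(A + 9) = 1/(9 + A))
N(r, Q) = 9/(9 + r)
(1385 - 43220)*(N(172, 171) + H(-139)) = (1385 - 43220)*(9/(9 + 172) + √(-81 - 139)) = -41835*(9/181 + √(-220)) = -41835*(9*(1/181) + 2*I*√55) = -41835*(9/181 + 2*I*√55) = -376515/181 - 83670*I*√55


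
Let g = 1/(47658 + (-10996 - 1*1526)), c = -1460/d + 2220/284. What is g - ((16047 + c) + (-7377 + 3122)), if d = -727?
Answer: -21403966037407/1813614912 ≈ -11802.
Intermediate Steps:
c = 507145/51617 (c = -1460/(-727) + 2220/284 = -1460*(-1/727) + 2220*(1/284) = 1460/727 + 555/71 = 507145/51617 ≈ 9.8251)
g = 1/35136 (g = 1/(47658 + (-10996 - 1526)) = 1/(47658 - 12522) = 1/35136 ≈ 2.8461e-5)
g - ((16047 + c) + (-7377 + 3122)) = 1/35136 - ((16047 + 507145/51617) + (-7377 + 3122)) = 1/35136 - (828805144/51617 - 4255) = 1/35136 - 1*609174809/51617 = 1/35136 - 609174809/51617 = -21403966037407/1813614912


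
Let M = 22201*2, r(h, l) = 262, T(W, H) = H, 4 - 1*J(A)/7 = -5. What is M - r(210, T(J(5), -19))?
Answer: 44140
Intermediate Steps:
J(A) = 63 (J(A) = 28 - 7*(-5) = 28 + 35 = 63)
M = 44402
M - r(210, T(J(5), -19)) = 44402 - 1*262 = 44402 - 262 = 44140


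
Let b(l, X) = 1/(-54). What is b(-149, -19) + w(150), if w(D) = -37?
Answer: -1999/54 ≈ -37.018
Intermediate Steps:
b(l, X) = -1/54
b(-149, -19) + w(150) = -1/54 - 37 = -1999/54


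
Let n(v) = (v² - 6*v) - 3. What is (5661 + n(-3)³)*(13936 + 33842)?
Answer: 930954330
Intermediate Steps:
n(v) = -3 + v² - 6*v
(5661 + n(-3)³)*(13936 + 33842) = (5661 + (-3 + (-3)² - 6*(-3))³)*(13936 + 33842) = (5661 + (-3 + 9 + 18)³)*47778 = (5661 + 24³)*47778 = (5661 + 13824)*47778 = 19485*47778 = 930954330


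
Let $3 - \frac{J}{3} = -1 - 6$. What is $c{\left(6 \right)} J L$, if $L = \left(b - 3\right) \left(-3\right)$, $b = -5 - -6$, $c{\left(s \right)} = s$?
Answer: $1080$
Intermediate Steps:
$J = 30$ ($J = 9 - 3 \left(-1 - 6\right) = 9 - -21 = 9 + 21 = 30$)
$b = 1$ ($b = -5 + 6 = 1$)
$L = 6$ ($L = \left(1 - 3\right) \left(-3\right) = \left(-2\right) \left(-3\right) = 6$)
$c{\left(6 \right)} J L = 6 \cdot 30 \cdot 6 = 180 \cdot 6 = 1080$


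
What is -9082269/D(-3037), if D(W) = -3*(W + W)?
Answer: -3027423/6074 ≈ -498.42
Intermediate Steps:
D(W) = -6*W
-9082269/D(-3037) = -9082269/((-6*(-3037))) = -9082269/18222 = -9082269*1/18222 = -3027423/6074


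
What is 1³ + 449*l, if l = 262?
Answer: 117639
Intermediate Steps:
1³ + 449*l = 1³ + 449*262 = 1 + 117638 = 117639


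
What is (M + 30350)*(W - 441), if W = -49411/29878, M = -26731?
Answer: -47863478971/29878 ≈ -1.6020e+6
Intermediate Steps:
W = -49411/29878 (W = -49411*1/29878 = -49411/29878 ≈ -1.6538)
(M + 30350)*(W - 441) = (-26731 + 30350)*(-49411/29878 - 441) = 3619*(-13225609/29878) = -47863478971/29878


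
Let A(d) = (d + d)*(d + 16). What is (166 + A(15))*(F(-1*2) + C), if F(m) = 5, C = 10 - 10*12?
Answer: -115080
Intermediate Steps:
C = -110 (C = 10 - 120 = -110)
A(d) = 2*d*(16 + d) (A(d) = (2*d)*(16 + d) = 2*d*(16 + d))
(166 + A(15))*(F(-1*2) + C) = (166 + 2*15*(16 + 15))*(5 - 110) = (166 + 2*15*31)*(-105) = (166 + 930)*(-105) = 1096*(-105) = -115080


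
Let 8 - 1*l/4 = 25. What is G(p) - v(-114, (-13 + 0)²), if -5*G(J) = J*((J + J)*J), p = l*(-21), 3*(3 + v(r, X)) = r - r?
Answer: -5823909489/5 ≈ -1.1648e+9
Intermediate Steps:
l = -68 (l = 32 - 4*25 = 32 - 100 = -68)
v(r, X) = -3 (v(r, X) = -3 + (r - r)/3 = -3 + (⅓)*0 = -3 + 0 = -3)
p = 1428 (p = -68*(-21) = 1428)
G(J) = -2*J³/5 (G(J) = -J*(J + J)*J/5 = -J*(2*J)*J/5 = -J*2*J²/5 = -2*J³/5)
G(p) - v(-114, (-13 + 0)²) = -⅖*1428³ - 1*(-3) = -⅖*2911954752 + 3 = -5823909504/5 + 3 = -5823909489/5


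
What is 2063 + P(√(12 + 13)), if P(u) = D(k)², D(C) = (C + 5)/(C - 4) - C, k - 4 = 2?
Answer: 8253/4 ≈ 2063.3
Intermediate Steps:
k = 6 (k = 4 + 2 = 6)
D(C) = -C + (5 + C)/(-4 + C) (D(C) = (5 + C)/(-4 + C) - C = -C + (5 + C)/(-4 + C))
P(u) = ¼ (P(u) = ((5 - 1*6² + 5*6)/(-4 + 6))² = ((5 - 1*36 + 30)/2)² = ((5 - 36 + 30)/2)² = ((½)*(-1))² = (-½)² = ¼)
2063 + P(√(12 + 13)) = 2063 + ¼ = 8253/4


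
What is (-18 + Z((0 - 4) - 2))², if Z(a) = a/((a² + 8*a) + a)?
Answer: 2809/9 ≈ 312.11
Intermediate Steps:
Z(a) = a/(a² + 9*a)
(-18 + Z((0 - 4) - 2))² = (-18 + 1/(9 + ((0 - 4) - 2)))² = (-18 + 1/(9 + (-4 - 2)))² = (-18 + 1/(9 - 6))² = (-18 + 1/3)² = (-18 + ⅓)² = (-53/3)² = 2809/9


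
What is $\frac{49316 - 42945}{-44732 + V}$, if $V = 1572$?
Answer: $- \frac{6371}{43160} \approx -0.14761$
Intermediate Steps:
$\frac{49316 - 42945}{-44732 + V} = \frac{49316 - 42945}{-44732 + 1572} = \frac{6371}{-43160} = 6371 \left(- \frac{1}{43160}\right) = - \frac{6371}{43160}$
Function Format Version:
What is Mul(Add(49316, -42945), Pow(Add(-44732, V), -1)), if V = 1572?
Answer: Rational(-6371, 43160) ≈ -0.14761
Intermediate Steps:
Mul(Add(49316, -42945), Pow(Add(-44732, V), -1)) = Mul(Add(49316, -42945), Pow(Add(-44732, 1572), -1)) = Mul(6371, Pow(-43160, -1)) = Mul(6371, Rational(-1, 43160)) = Rational(-6371, 43160)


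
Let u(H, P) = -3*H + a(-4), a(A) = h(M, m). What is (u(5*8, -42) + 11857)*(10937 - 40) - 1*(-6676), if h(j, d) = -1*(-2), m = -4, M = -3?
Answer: 127926559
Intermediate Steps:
h(j, d) = 2
a(A) = 2
u(H, P) = 2 - 3*H (u(H, P) = -3*H + 2 = 2 - 3*H)
(u(5*8, -42) + 11857)*(10937 - 40) - 1*(-6676) = ((2 - 15*8) + 11857)*(10937 - 40) - 1*(-6676) = ((2 - 3*40) + 11857)*10897 + 6676 = ((2 - 120) + 11857)*10897 + 6676 = (-118 + 11857)*10897 + 6676 = 11739*10897 + 6676 = 127919883 + 6676 = 127926559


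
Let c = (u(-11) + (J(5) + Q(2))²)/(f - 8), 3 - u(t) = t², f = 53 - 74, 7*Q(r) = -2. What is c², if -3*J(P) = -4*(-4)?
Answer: 1452676996/163558521 ≈ 8.8817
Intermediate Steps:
Q(r) = -2/7 (Q(r) = (⅐)*(-2) = -2/7)
f = -21
J(P) = -16/3 (J(P) = -(-4)*(-4)/3 = -⅓*16 = -16/3)
u(t) = 3 - t²
c = 38114/12789 (c = ((3 - 1*(-11)²) + (-16/3 - 2/7)²)/(-21 - 8) = ((3 - 1*121) + (-118/21)²)/(-29) = ((3 - 121) + 13924/441)*(-1/29) = (-118 + 13924/441)*(-1/29) = -38114/441*(-1/29) = 38114/12789 ≈ 2.9802)
c² = (38114/12789)² = 1452676996/163558521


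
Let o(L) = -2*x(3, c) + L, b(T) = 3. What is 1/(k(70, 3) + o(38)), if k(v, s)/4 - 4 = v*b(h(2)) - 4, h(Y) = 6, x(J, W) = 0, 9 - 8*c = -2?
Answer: 1/878 ≈ 0.0011390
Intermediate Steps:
c = 11/8 (c = 9/8 - ⅛*(-2) = 9/8 + ¼ = 11/8 ≈ 1.3750)
k(v, s) = 12*v (k(v, s) = 16 + 4*(v*3 - 4) = 16 + 4*(3*v - 4) = 16 + 4*(-4 + 3*v) = 16 + (-16 + 12*v) = 12*v)
o(L) = L (o(L) = -2*0 + L = 0 + L = L)
1/(k(70, 3) + o(38)) = 1/(12*70 + 38) = 1/(840 + 38) = 1/878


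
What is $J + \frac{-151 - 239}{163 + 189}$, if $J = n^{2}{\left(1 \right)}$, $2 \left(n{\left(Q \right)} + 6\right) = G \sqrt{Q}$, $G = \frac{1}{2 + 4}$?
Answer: $\frac{3356}{99} \approx 33.899$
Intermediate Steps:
$G = \frac{1}{6} \approx 0.16667$
$n{\left(Q \right)} = -6 + \frac{\sqrt{Q}}{12}$ ($n{\left(Q \right)} = -6 + \frac{\frac{1}{6} \sqrt{Q}}{2} = -6 + \frac{\sqrt{Q}}{12}$)
$J = \frac{5041}{144}$ ($J = \left(-6 + \frac{\sqrt{1}}{12}\right)^{2} = \left(-6 + \frac{1}{12} \cdot 1\right)^{2} = \left(-6 + \frac{1}{12}\right)^{2} = \left(- \frac{71}{12}\right)^{2} = \frac{5041}{144} \approx 35.007$)
$J + \frac{-151 - 239}{163 + 189} = \frac{5041}{144} + \frac{-151 - 239}{163 + 189} = \frac{5041}{144} - \frac{390}{352} = \frac{5041}{144} - \frac{195}{176} = \frac{3356}{99}$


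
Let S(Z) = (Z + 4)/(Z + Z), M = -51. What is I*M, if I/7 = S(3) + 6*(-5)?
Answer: 20587/2 ≈ 10294.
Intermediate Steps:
S(Z) = (4 + Z)/(2*Z) (S(Z) = (4 + Z)/((2*Z)) = (4 + Z)*(1/(2*Z)) = (4 + Z)/(2*Z))
I = -1211/6 (I = 7*((½)*(4 + 3)/3 + 6*(-5)) = 7*((½)*(⅓)*7 - 30) = 7*(7/6 - 30) = 7*(-173/6) = -1211/6 ≈ -201.83)
I*M = -1211/6*(-51) = 20587/2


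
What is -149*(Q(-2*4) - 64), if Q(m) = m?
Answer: 10728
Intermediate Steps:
-149*(Q(-2*4) - 64) = -149*(-2*4 - 64) = -149*(-8 - 64) = -149*(-72) = 10728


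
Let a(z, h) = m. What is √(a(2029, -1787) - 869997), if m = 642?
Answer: 3*I*√96595 ≈ 932.39*I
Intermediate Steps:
a(z, h) = 642
√(a(2029, -1787) - 869997) = √(642 - 869997) = √(-869355) = 3*I*√96595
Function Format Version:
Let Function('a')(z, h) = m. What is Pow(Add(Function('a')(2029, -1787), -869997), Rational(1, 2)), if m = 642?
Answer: Mul(3, I, Pow(96595, Rational(1, 2))) ≈ Mul(932.39, I)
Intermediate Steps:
Function('a')(z, h) = 642
Pow(Add(Function('a')(2029, -1787), -869997), Rational(1, 2)) = Pow(Add(642, -869997), Rational(1, 2)) = Pow(-869355, Rational(1, 2)) = Mul(3, I, Pow(96595, Rational(1, 2)))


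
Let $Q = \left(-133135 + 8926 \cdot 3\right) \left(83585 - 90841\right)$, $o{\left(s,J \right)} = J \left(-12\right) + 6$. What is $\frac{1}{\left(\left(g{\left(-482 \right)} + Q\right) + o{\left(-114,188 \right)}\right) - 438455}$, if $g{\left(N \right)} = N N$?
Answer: $\frac{1}{771518011} \approx 1.2961 \cdot 10^{-9}$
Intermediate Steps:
$o{\left(s,J \right)} = 6 - 12 J$ ($o{\left(s,J \right)} = - 12 J + 6 = 6 - 12 J$)
$g{\left(N \right)} = N^{2}$
$Q = 771726392$ ($Q = \left(-133135 + 26778\right) \left(-7256\right) = \left(-106357\right) \left(-7256\right) = 771726392$)
$\frac{1}{\left(\left(g{\left(-482 \right)} + Q\right) + o{\left(-114,188 \right)}\right) - 438455} = \frac{1}{\left(\left(\left(-482\right)^{2} + 771726392\right) + \left(6 - 2256\right)\right) - 438455} = \frac{1}{\left(\left(232324 + 771726392\right) + \left(6 - 2256\right)\right) - 438455} = \frac{1}{\left(771958716 - 2250\right) - 438455} = \frac{1}{771956466 - 438455} = \frac{1}{771518011}$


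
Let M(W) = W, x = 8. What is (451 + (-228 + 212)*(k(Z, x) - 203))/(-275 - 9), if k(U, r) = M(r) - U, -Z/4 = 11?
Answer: -2867/284 ≈ -10.095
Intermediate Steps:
Z = -44 (Z = -4*11 = -44)
k(U, r) = r - U
(451 + (-228 + 212)*(k(Z, x) - 203))/(-275 - 9) = (451 + (-228 + 212)*((8 - 1*(-44)) - 203))/(-275 - 9) = (451 - 16*((8 + 44) - 203))/(-284) = (451 - 16*(52 - 203))*(-1/284) = (451 - 16*(-151))*(-1/284) = (451 + 2416)*(-1/284) = 2867*(-1/284) = -2867/284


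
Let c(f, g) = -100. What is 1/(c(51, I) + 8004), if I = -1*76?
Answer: 1/7904 ≈ 0.00012652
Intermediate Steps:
I = -76
1/(c(51, I) + 8004) = 1/(-100 + 8004) = 1/7904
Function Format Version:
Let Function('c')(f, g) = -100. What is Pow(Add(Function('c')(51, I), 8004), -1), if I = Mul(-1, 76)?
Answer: Rational(1, 7904) ≈ 0.00012652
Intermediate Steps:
I = -76
Pow(Add(Function('c')(51, I), 8004), -1) = Pow(Add(-100, 8004), -1) = Pow(7904, -1) = Rational(1, 7904)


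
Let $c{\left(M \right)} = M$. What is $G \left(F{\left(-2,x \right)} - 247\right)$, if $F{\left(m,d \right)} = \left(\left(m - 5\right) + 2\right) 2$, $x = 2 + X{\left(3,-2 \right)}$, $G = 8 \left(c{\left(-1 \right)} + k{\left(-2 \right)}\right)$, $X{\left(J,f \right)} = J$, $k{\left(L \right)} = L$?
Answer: $6168$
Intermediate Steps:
$G = -24$ ($G = 8 \left(-1 - 2\right) = 8 \left(-3\right) = -24$)
$x = 5$ ($x = 2 + 3 = 5$)
$F{\left(m,d \right)} = -6 + 2 m$ ($F{\left(m,d \right)} = \left(\left(-5 + m\right) + 2\right) 2 = \left(-3 + m\right) 2 = -6 + 2 m$)
$G \left(F{\left(-2,x \right)} - 247\right) = - 24 \left(\left(-6 + 2 \left(-2\right)\right) - 247\right) = - 24 \left(\left(-6 - 4\right) - 247\right) = - 24 \left(-10 - 247\right) = \left(-24\right) \left(-257\right) = 6168$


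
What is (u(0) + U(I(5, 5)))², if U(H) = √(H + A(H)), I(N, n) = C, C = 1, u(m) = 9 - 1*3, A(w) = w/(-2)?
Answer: (12 + √2)²/4 ≈ 44.985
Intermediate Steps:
A(w) = -w/2 (A(w) = w*(-½) = -w/2)
u(m) = 6 (u(m) = 9 - 3 = 6)
I(N, n) = 1
U(H) = √2*√H/2 (U(H) = √(H - H/2) = √(H/2) = √2*√H/2)
(u(0) + U(I(5, 5)))² = (6 + √2*√1/2)² = (6 + (½)*√2*1)² = (6 + √2/2)²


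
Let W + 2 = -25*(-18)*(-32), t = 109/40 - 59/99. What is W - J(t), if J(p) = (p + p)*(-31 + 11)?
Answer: -1417367/99 ≈ -14317.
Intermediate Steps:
t = 8431/3960 (t = 109*(1/40) - 59*1/99 = 109/40 - 59/99 = 8431/3960 ≈ 2.1290)
J(p) = -40*p (J(p) = (2*p)*(-20) = -40*p)
W = -14402 (W = -2 - 25*(-18)*(-32) = -2 + 450*(-32) = -2 - 14400 = -14402)
W - J(t) = -14402 - (-40)*8431/3960 = -14402 - 1*(-8431/99) = -14402 + 8431/99 = -1417367/99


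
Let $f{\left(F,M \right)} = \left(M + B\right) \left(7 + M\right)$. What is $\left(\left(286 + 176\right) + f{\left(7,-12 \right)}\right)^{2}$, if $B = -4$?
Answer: $293764$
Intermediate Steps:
$f{\left(F,M \right)} = \left(-4 + M\right) \left(7 + M\right)$ ($f{\left(F,M \right)} = \left(M - 4\right) \left(7 + M\right) = \left(-4 + M\right) \left(7 + M\right)$)
$\left(\left(286 + 176\right) + f{\left(7,-12 \right)}\right)^{2} = \left(\left(286 + 176\right) + \left(-28 + \left(-12\right)^{2} + 3 \left(-12\right)\right)\right)^{2} = \left(462 - -80\right)^{2} = \left(462 + 80\right)^{2} = 542^{2} = 293764$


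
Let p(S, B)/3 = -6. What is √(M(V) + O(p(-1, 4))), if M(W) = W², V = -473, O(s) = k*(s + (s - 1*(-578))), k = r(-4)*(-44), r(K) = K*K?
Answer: I*√157839 ≈ 397.29*I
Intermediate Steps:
r(K) = K²
k = -704 (k = (-4)²*(-44) = 16*(-44) = -704)
p(S, B) = -18 (p(S, B) = 3*(-6) = -18)
O(s) = -406912 - 1408*s (O(s) = -704*(s + (s - 1*(-578))) = -704*(s + (s + 578)) = -704*(s + (578 + s)) = -704*(578 + 2*s) = -406912 - 1408*s)
√(M(V) + O(p(-1, 4))) = √((-473)² + (-406912 - 1408*(-18))) = √(223729 + (-406912 + 25344)) = √(223729 - 381568) = √(-157839) = I*√157839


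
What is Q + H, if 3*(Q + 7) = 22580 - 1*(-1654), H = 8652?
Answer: 16723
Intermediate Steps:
Q = 8071 (Q = -7 + (22580 - 1*(-1654))/3 = -7 + (22580 + 1654)/3 = -7 + (⅓)*24234 = -7 + 8078 = 8071)
Q + H = 8071 + 8652 = 16723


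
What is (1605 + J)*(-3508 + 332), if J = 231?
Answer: -5831136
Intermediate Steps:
(1605 + J)*(-3508 + 332) = (1605 + 231)*(-3508 + 332) = 1836*(-3176) = -5831136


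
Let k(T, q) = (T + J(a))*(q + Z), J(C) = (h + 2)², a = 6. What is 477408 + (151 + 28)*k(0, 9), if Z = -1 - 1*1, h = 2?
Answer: 497456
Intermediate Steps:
Z = -2 (Z = -1 - 1 = -2)
J(C) = 16 (J(C) = (2 + 2)² = 4² = 16)
k(T, q) = (-2 + q)*(16 + T) (k(T, q) = (T + 16)*(q - 2) = (16 + T)*(-2 + q) = (-2 + q)*(16 + T))
477408 + (151 + 28)*k(0, 9) = 477408 + (151 + 28)*(-32 - 2*0 + 16*9 + 0*9) = 477408 + 179*(-32 + 0 + 144 + 0) = 477408 + 179*112 = 477408 + 20048 = 497456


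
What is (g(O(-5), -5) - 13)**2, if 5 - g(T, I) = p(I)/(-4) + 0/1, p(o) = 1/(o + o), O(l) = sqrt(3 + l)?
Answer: 103041/1600 ≈ 64.401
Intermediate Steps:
p(o) = 1/(2*o)
g(T, I) = 5 + 1/(8*I) (g(T, I) = 5 - ((1/(2*I))/(-4) + 0/1) = 5 - ((1/(2*I))*(-1/4) + 0*1) = 5 - (-1/(8*I) + 0) = 5 - (-1)/(8*I) = 5 + 1/(8*I))
(g(O(-5), -5) - 13)**2 = ((5 + (1/8)/(-5)) - 13)**2 = ((5 + (1/8)*(-1/5)) - 13)**2 = ((5 - 1/40) - 13)**2 = (199/40 - 13)**2 = (-321/40)**2 = 103041/1600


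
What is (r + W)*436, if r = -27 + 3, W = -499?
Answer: -228028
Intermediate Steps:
r = -24
(r + W)*436 = (-24 - 499)*436 = -523*436 = -228028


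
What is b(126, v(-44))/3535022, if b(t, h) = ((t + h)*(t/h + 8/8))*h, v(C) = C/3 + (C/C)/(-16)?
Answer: 28526281/8144690688 ≈ 0.0035024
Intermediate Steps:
v(C) = -1/16 + C/3 (v(C) = C*(⅓) + 1*(-1/16) = C/3 - 1/16 = -1/16 + C/3)
b(t, h) = h*(1 + t/h)*(h + t) (b(t, h) = ((h + t)*(t/h + 8*(⅛)))*h = ((h + t)*(t/h + 1))*h = ((h + t)*(1 + t/h))*h = ((1 + t/h)*(h + t))*h = h*(1 + t/h)*(h + t))
b(126, v(-44))/3535022 = ((-1/16 + (⅓)*(-44))² + 126² + 2*(-1/16 + (⅓)*(-44))*126)/3535022 = ((-1/16 - 44/3)² + 15876 + 2*(-1/16 - 44/3)*126)*(1/3535022) = ((-707/48)² + 15876 + 2*(-707/48)*126)*(1/3535022) = (499849/2304 + 15876 - 14847/4)*(1/3535022) = (28526281/2304)*(1/3535022) = 28526281/8144690688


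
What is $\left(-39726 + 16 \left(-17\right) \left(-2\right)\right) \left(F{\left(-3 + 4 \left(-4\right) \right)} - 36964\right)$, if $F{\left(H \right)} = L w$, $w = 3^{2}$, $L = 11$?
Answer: $1444444430$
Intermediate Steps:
$w = 9$
$F{\left(H \right)} = 99$ ($F{\left(H \right)} = 11 \cdot 9 = 99$)
$\left(-39726 + 16 \left(-17\right) \left(-2\right)\right) \left(F{\left(-3 + 4 \left(-4\right) \right)} - 36964\right) = \left(-39726 + 16 \left(-17\right) \left(-2\right)\right) \left(99 - 36964\right) = \left(-39726 - -544\right) \left(-36865\right) = \left(-39726 + 544\right) \left(-36865\right) = \left(-39182\right) \left(-36865\right) = 1444444430$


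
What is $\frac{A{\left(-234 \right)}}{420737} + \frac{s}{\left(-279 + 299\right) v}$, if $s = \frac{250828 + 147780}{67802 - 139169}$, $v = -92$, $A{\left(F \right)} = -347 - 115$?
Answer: $\frac{6690092171}{3453074810085} \approx 0.0019374$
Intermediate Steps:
$A{\left(F \right)} = -462$ ($A{\left(F \right)} = -347 - 115 = -462$)
$s = - \frac{398608}{71367}$ ($s = \frac{398608}{-71367} = 398608 \left(- \frac{1}{71367}\right) = - \frac{398608}{71367} \approx -5.5853$)
$\frac{A{\left(-234 \right)}}{420737} + \frac{s}{\left(-279 + 299\right) v} = - \frac{462}{420737} - \frac{398608}{71367 \left(-279 + 299\right) \left(-92\right)} = \left(-462\right) \frac{1}{420737} - \frac{398608}{71367 \cdot 20 \left(-92\right)} = - \frac{462}{420737} - \frac{398608}{71367 \left(-1840\right)} = - \frac{462}{420737} - - \frac{24913}{8207205} = - \frac{462}{420737} + \frac{24913}{8207205} = \frac{6690092171}{3453074810085}$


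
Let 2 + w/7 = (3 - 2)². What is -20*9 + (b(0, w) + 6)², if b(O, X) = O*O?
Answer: -144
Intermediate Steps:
w = -7 (w = -14 + 7*(3 - 2)² = -14 + 7*1² = -14 + 7*1 = -14 + 7 = -7)
b(O, X) = O²
-20*9 + (b(0, w) + 6)² = -20*9 + (0² + 6)² = -10*18 + (0 + 6)² = -180 + 6² = -180 + 36 = -144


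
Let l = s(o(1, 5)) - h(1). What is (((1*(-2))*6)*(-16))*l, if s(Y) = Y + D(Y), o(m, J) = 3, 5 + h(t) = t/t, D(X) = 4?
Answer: 2112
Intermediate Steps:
h(t) = -4 (h(t) = -5 + t/t = -5 + 1 = -4)
s(Y) = 4 + Y (s(Y) = Y + 4 = 4 + Y)
l = 11 (l = (4 + 3) - 1*(-4) = 7 + 4 = 11)
(((1*(-2))*6)*(-16))*l = (((1*(-2))*6)*(-16))*11 = (-2*6*(-16))*11 = -12*(-16)*11 = 192*11 = 2112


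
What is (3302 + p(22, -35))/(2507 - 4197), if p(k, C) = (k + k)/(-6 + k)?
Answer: -13219/6760 ≈ -1.9555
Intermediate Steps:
p(k, C) = 2*k/(-6 + k) (p(k, C) = (2*k)/(-6 + k) = 2*k/(-6 + k))
(3302 + p(22, -35))/(2507 - 4197) = (3302 + 2*22/(-6 + 22))/(2507 - 4197) = (3302 + 2*22/16)/(-1690) = (3302 + 2*22*(1/16))*(-1/1690) = (3302 + 11/4)*(-1/1690) = (13219/4)*(-1/1690) = -13219/6760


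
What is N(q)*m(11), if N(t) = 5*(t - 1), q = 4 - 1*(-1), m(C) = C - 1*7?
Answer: 80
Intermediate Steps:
m(C) = -7 + C (m(C) = C - 7 = -7 + C)
q = 5 (q = 4 + 1 = 5)
N(t) = -5 + 5*t (N(t) = 5*(-1 + t) = -5 + 5*t)
N(q)*m(11) = (-5 + 5*5)*(-7 + 11) = (-5 + 25)*4 = 20*4 = 80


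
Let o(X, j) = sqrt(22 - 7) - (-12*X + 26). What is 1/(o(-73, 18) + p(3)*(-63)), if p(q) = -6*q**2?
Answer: 500/1249997 - sqrt(15)/6249985 ≈ 0.00039938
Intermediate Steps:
o(X, j) = -26 + sqrt(15) + 12*X (o(X, j) = sqrt(15) - (26 - 12*X) = sqrt(15) + (-26 + 12*X) = -26 + sqrt(15) + 12*X)
1/(o(-73, 18) + p(3)*(-63)) = 1/((-26 + sqrt(15) + 12*(-73)) - 6*3**2*(-63)) = 1/((-26 + sqrt(15) - 876) - 6*9*(-63)) = 1/((-902 + sqrt(15)) - 54*(-63)) = 1/((-902 + sqrt(15)) + 3402) = 1/(2500 + sqrt(15))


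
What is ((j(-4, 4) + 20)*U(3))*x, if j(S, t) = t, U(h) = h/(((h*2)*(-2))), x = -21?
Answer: 126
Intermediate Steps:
U(h) = -1/4 (U(h) = h/(((2*h)*(-2))) = h/((-4*h)) = h*(-1/(4*h)) = -1/4)
((j(-4, 4) + 20)*U(3))*x = ((4 + 20)*(-1/4))*(-21) = (24*(-1/4))*(-21) = -6*(-21) = 126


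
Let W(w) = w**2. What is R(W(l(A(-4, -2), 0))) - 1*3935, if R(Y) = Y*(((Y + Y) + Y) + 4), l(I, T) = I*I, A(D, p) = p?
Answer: -3103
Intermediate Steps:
l(I, T) = I**2
R(Y) = Y*(4 + 3*Y) (R(Y) = Y*((2*Y + Y) + 4) = Y*(3*Y + 4) = Y*(4 + 3*Y))
R(W(l(A(-4, -2), 0))) - 1*3935 = ((-2)**2)**2*(4 + 3*((-2)**2)**2) - 1*3935 = 4**2*(4 + 3*4**2) - 3935 = 16*(4 + 3*16) - 3935 = 16*(4 + 48) - 3935 = 16*52 - 3935 = 832 - 3935 = -3103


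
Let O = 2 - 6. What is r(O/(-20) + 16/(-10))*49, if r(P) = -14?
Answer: -686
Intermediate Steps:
O = -4
r(O/(-20) + 16/(-10))*49 = -14*49 = -686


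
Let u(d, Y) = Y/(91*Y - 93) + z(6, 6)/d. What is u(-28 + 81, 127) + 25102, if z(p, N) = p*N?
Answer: 15252193819/607592 ≈ 25103.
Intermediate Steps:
z(p, N) = N*p
u(d, Y) = 36/d + Y/(-93 + 91*Y) (u(d, Y) = Y/(91*Y - 93) + (6*6)/d = Y/(-93 + 91*Y) + 36/d = 36/d + Y/(-93 + 91*Y))
u(-28 + 81, 127) + 25102 = (-3348 + 3276*127 + 127*(-28 + 81))/((-28 + 81)*(-93 + 91*127)) + 25102 = (-3348 + 416052 + 127*53)/(53*(-93 + 11557)) + 25102 = (1/53)*(-3348 + 416052 + 6731)/11464 + 25102 = (1/53)*(1/11464)*419435 + 25102 = 419435/607592 + 25102 = 15252193819/607592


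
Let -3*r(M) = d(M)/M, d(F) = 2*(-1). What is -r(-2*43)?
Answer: 1/129 ≈ 0.0077519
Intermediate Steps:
d(F) = -2
r(M) = 2/(3*M) (r(M) = -(-2)/(3*M) = 2/(3*M))
-r(-2*43) = -2/(3*((-2*43))) = -2/(3*(-86)) = -2*(-1)/(3*86) = -1*(-1/129) = 1/129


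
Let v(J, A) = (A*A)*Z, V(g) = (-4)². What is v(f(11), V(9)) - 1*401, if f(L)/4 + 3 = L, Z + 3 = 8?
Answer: 879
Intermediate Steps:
Z = 5 (Z = -3 + 8 = 5)
f(L) = -12 + 4*L
V(g) = 16
v(J, A) = 5*A² (v(J, A) = (A*A)*5 = A²*5 = 5*A²)
v(f(11), V(9)) - 1*401 = 5*16² - 1*401 = 5*256 - 401 = 1280 - 401 = 879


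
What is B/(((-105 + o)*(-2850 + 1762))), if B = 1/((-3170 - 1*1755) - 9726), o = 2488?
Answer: 1/37985706304 ≈ 2.6326e-11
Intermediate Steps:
B = -1/14651 (B = 1/((-3170 - 1755) - 9726) = 1/(-4925 - 9726) = 1/(-14651) = -1/14651 ≈ -6.8255e-5)
B/(((-105 + o)*(-2850 + 1762))) = -1/((-2850 + 1762)*(-105 + 2488))/14651 = -1/(14651*(2383*(-1088))) = -1/14651/(-2592704) = -1/14651*(-1/2592704) = 1/37985706304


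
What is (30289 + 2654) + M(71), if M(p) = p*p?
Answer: 37984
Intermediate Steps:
M(p) = p**2
(30289 + 2654) + M(71) = (30289 + 2654) + 71**2 = 32943 + 5041 = 37984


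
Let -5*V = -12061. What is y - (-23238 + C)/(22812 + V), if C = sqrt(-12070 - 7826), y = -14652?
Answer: -1847808702/126121 - 10*I*sqrt(4974)/126121 ≈ -14651.0 - 0.005592*I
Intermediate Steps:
V = 12061/5 (V = -1/5*(-12061) = 12061/5 ≈ 2412.2)
C = 2*I*sqrt(4974) (C = sqrt(-19896) = 2*I*sqrt(4974) ≈ 141.05*I)
y - (-23238 + C)/(22812 + V) = -14652 - (-23238 + 2*I*sqrt(4974))/(22812 + 12061/5) = -14652 - (-23238 + 2*I*sqrt(4974))/126121/5 = -14652 - (-23238 + 2*I*sqrt(4974))*5/126121 = -14652 - (-116190/126121 + 10*I*sqrt(4974)/126121) = -14652 + (116190/126121 - 10*I*sqrt(4974)/126121) = -1847808702/126121 - 10*I*sqrt(4974)/126121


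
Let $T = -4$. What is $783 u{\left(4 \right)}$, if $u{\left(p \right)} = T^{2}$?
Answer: $12528$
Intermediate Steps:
$u{\left(p \right)} = 16$ ($u{\left(p \right)} = \left(-4\right)^{2} = 16$)
$783 u{\left(4 \right)} = 783 \cdot 16 = 12528$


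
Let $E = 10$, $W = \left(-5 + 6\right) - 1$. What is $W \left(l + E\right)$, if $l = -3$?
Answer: $0$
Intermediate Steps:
$W = 0$ ($W = 1 - 1 = 0$)
$W \left(l + E\right) = 0 \left(-3 + 10\right) = 0 \cdot 7 = 0$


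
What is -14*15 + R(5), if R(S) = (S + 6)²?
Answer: -89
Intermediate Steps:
R(S) = (6 + S)²
-14*15 + R(5) = -14*15 + (6 + 5)² = -210 + 11² = -210 + 121 = -89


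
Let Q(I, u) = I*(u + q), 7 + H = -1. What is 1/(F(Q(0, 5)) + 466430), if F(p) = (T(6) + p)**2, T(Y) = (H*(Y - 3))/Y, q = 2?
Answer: 1/466446 ≈ 2.1439e-6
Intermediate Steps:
H = -8 (H = -7 - 1 = -8)
T(Y) = (24 - 8*Y)/Y (T(Y) = (-8*(Y - 3))/Y = (-8*(-3 + Y))/Y = (24 - 8*Y)/Y)
Q(I, u) = I*(2 + u) (Q(I, u) = I*(u + 2) = I*(2 + u))
F(p) = (-4 + p)**2 (F(p) = ((-8 + 24/6) + p)**2 = ((-8 + 24*(1/6)) + p)**2 = ((-8 + 4) + p)**2 = (-4 + p)**2)
1/(F(Q(0, 5)) + 466430) = 1/((-4 + 0*(2 + 5))**2 + 466430) = 1/((-4 + 0*7)**2 + 466430) = 1/((-4 + 0)**2 + 466430) = 1/((-4)**2 + 466430) = 1/(16 + 466430) = 1/466446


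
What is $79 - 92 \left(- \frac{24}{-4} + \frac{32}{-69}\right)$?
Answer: $- \frac{1291}{3} \approx -430.33$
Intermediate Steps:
$79 - 92 \left(- \frac{24}{-4} + \frac{32}{-69}\right) = 79 - 92 \left(\left(-24\right) \left(- \frac{1}{4}\right) + 32 \left(- \frac{1}{69}\right)\right) = 79 - 92 \left(6 - \frac{32}{69}\right) = 79 - \frac{1528}{3} = - \frac{1291}{3}$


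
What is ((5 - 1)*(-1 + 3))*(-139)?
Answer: -1112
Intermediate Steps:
((5 - 1)*(-1 + 3))*(-139) = (4*2)*(-139) = 8*(-139) = -1112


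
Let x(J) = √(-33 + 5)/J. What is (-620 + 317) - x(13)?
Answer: -303 - 2*I*√7/13 ≈ -303.0 - 0.40704*I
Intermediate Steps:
x(J) = 2*I*√7/J (x(J) = √(-28)/J = (2*I*√7)/J = 2*I*√7/J)
(-620 + 317) - x(13) = (-620 + 317) - 2*I*√7/13 = -303 - 2*I*√7/13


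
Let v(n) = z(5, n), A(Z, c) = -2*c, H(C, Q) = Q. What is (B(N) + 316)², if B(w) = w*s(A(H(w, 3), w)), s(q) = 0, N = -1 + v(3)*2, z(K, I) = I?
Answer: 99856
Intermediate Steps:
v(n) = n
N = 5 (N = -1 + 3*2 = -1 + 6 = 5)
B(w) = 0 (B(w) = w*0 = 0)
(B(N) + 316)² = (0 + 316)² = 316² = 99856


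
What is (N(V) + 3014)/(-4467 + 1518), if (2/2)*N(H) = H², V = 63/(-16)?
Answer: -775553/754944 ≈ -1.0273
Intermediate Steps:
V = -63/16 (V = 63*(-1/16) = -63/16 ≈ -3.9375)
N(H) = H²
(N(V) + 3014)/(-4467 + 1518) = ((-63/16)² + 3014)/(-4467 + 1518) = (3969/256 + 3014)/(-2949) = (775553/256)*(-1/2949) = -775553/754944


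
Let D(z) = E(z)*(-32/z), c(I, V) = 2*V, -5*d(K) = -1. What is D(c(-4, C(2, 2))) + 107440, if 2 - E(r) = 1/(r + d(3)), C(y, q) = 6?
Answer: 6553528/61 ≈ 1.0743e+5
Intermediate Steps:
d(K) = ⅕ (d(K) = -⅕*(-1) = ⅕)
E(r) = 2 - 1/(⅕ + r) (E(r) = 2 - 1/(r + ⅕) = 2 - 1/(⅕ + r))
D(z) = -32*(-3 + 10*z)/(z*(1 + 5*z)) (D(z) = ((-3 + 10*z)/(1 + 5*z))*(-32/z) = -32*(-3 + 10*z)/(z*(1 + 5*z)))
D(c(-4, C(2, 2))) + 107440 = 32*(3 - 20*6)/(((2*6))*(1 + 5*(2*6))) + 107440 = 32*(3 - 10*12)/(12*(1 + 5*12)) + 107440 = 32*(1/12)*(3 - 120)/(1 + 60) + 107440 = 32*(1/12)*(-117)/61 + 107440 = 32*(1/12)*(1/61)*(-117) + 107440 = -312/61 + 107440 = 6553528/61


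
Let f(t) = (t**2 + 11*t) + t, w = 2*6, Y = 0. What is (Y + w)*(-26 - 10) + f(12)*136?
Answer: 38736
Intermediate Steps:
w = 12
f(t) = t**2 + 12*t
(Y + w)*(-26 - 10) + f(12)*136 = (0 + 12)*(-26 - 10) + (12*(12 + 12))*136 = 12*(-36) + (12*24)*136 = -432 + 288*136 = -432 + 39168 = 38736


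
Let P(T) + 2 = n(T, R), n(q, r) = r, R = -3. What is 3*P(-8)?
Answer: -15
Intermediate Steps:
P(T) = -5 (P(T) = -2 - 3 = -5)
3*P(-8) = 3*(-5) = -15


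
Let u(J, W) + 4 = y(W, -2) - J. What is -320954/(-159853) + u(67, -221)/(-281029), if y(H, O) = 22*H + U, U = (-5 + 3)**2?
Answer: 90985297103/44923328737 ≈ 2.0253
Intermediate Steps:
U = 4 (U = (-2)**2 = 4)
y(H, O) = 4 + 22*H (y(H, O) = 22*H + 4 = 4 + 22*H)
u(J, W) = -J + 22*W (u(J, W) = -4 + ((4 + 22*W) - J) = -4 + (4 - J + 22*W) = -J + 22*W)
-320954/(-159853) + u(67, -221)/(-281029) = -320954/(-159853) + (-1*67 + 22*(-221))/(-281029) = -320954*(-1/159853) + (-67 - 4862)*(-1/281029) = 320954/159853 - 4929*(-1/281029) = 320954/159853 + 4929/281029 = 90985297103/44923328737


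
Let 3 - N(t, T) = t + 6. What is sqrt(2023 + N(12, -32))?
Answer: 2*sqrt(502) ≈ 44.811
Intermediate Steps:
N(t, T) = -3 - t (N(t, T) = 3 - (t + 6) = 3 - (6 + t) = 3 + (-6 - t) = -3 - t)
sqrt(2023 + N(12, -32)) = sqrt(2023 + (-3 - 1*12)) = sqrt(2023 + (-3 - 12)) = sqrt(2023 - 15) = sqrt(2008) = 2*sqrt(502)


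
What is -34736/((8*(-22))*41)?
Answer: 2171/451 ≈ 4.8137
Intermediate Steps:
-34736/((8*(-22))*41) = -34736/((-176*41)) = -34736/(-7216) = -34736*(-1/7216) = 2171/451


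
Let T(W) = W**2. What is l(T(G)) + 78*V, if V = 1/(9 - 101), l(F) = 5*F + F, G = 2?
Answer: 1065/46 ≈ 23.152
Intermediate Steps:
l(F) = 6*F
V = -1/92 (V = 1/(-92) = -1/92 ≈ -0.010870)
l(T(G)) + 78*V = 6*2**2 + 78*(-1/92) = 6*4 - 39/46 = 24 - 39/46 = 1065/46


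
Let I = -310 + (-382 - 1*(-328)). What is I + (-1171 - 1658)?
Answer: -3193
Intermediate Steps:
I = -364 (I = -310 + (-382 + 328) = -310 - 54 = -364)
I + (-1171 - 1658) = -364 + (-1171 - 1658) = -364 - 2829 = -3193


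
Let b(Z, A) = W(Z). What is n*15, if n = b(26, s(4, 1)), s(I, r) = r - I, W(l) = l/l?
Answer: 15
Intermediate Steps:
W(l) = 1
b(Z, A) = 1
n = 1
n*15 = 1*15 = 15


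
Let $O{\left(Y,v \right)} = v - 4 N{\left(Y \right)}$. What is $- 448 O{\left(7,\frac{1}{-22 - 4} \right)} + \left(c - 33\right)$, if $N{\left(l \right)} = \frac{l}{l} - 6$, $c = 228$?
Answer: $- \frac{113721}{13} \approx -8747.8$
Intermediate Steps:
$N{\left(l \right)} = -5$ ($N{\left(l \right)} = 1 - 6 = -5$)
$O{\left(Y,v \right)} = 20 + v$ ($O{\left(Y,v \right)} = v - 4 \left(-5\right) = v - -20 = v + 20 = 20 + v$)
$- 448 O{\left(7,\frac{1}{-22 - 4} \right)} + \left(c - 33\right) = - 448 \left(20 + \frac{1}{-22 - 4}\right) + \left(228 - 33\right) = - 448 \left(20 + \frac{1}{-26}\right) + 195 = - 448 \left(20 - \frac{1}{26}\right) + 195 = \left(-448\right) \frac{519}{26} + 195 = - \frac{116256}{13} + 195 = - \frac{113721}{13}$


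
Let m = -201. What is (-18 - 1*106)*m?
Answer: 24924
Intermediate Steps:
(-18 - 1*106)*m = (-18 - 1*106)*(-201) = (-18 - 106)*(-201) = -124*(-201) = 24924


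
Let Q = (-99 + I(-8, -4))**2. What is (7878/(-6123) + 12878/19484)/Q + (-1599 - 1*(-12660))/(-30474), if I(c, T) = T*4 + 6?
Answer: -5584131938738/15382528768151 ≈ -0.36302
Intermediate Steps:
I(c, T) = 6 + 4*T (I(c, T) = 4*T + 6 = 6 + 4*T)
Q = 11881 (Q = (-99 + (6 + 4*(-4)))**2 = (-99 + (6 - 16))**2 = (-99 - 10)**2 = (-109)**2 = 11881)
(7878/(-6123) + 12878/19484)/Q + (-1599 - 1*(-12660))/(-30474) = (7878/(-6123) + 12878/19484)/11881 + (-1599 - 1*(-12660))/(-30474) = (7878*(-1/6123) + 12878*(1/19484))*(1/11881) + (-1599 + 12660)*(-1/30474) = (-202/157 + 6439/9742)*(1/11881) + 11061*(-1/30474) = -956961/1529494*1/11881 - 1229/3386 = -956961/18171918214 - 1229/3386 = -5584131938738/15382528768151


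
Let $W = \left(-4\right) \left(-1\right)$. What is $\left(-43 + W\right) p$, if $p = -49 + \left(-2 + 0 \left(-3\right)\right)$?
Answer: $1989$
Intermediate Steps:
$W = 4$
$p = -51$ ($p = -49 + \left(-2 + 0\right) = -49 - 2 = -51$)
$\left(-43 + W\right) p = \left(-43 + 4\right) \left(-51\right) = \left(-39\right) \left(-51\right) = 1989$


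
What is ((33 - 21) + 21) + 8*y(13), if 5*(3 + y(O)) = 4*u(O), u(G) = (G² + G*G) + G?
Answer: 11277/5 ≈ 2255.4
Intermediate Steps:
u(G) = G + 2*G² (u(G) = (G² + G²) + G = 2*G² + G = G + 2*G²)
y(O) = -3 + 4*O*(1 + 2*O)/5 (y(O) = -3 + (4*(O*(1 + 2*O)))/5 = -3 + (4*O*(1 + 2*O))/5 = -3 + 4*O*(1 + 2*O)/5)
((33 - 21) + 21) + 8*y(13) = ((33 - 21) + 21) + 8*(-3 + (⅘)*13*(1 + 2*13)) = (12 + 21) + 8*(-3 + (⅘)*13*(1 + 26)) = 33 + 8*(-3 + (⅘)*13*27) = 33 + 8*(-3 + 1404/5) = 33 + 8*(1389/5) = 33 + 11112/5 = 11277/5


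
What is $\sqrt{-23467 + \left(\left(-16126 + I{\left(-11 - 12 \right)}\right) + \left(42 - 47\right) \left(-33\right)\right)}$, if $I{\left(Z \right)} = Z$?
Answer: $i \sqrt{39451} \approx 198.62 i$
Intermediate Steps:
$\sqrt{-23467 + \left(\left(-16126 + I{\left(-11 - 12 \right)}\right) + \left(42 - 47\right) \left(-33\right)\right)} = \sqrt{-23467 + \left(\left(-16126 - 23\right) + \left(42 - 47\right) \left(-33\right)\right)} = \sqrt{-23467 - 15984} = \sqrt{-39451} = i \sqrt{39451}$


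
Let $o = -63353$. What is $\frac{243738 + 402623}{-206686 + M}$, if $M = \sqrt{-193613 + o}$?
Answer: $- \frac{66796884823}{21359679781} - \frac{646361 i \sqrt{256966}}{42719359562} \approx -3.1272 - 0.0076699 i$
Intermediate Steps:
$M = i \sqrt{256966}$ ($M = \sqrt{-193613 - 63353} = \sqrt{-256966} = i \sqrt{256966} \approx 506.92 i$)
$\frac{243738 + 402623}{-206686 + M} = \frac{243738 + 402623}{-206686 + i \sqrt{256966}} = \frac{646361}{-206686 + i \sqrt{256966}}$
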